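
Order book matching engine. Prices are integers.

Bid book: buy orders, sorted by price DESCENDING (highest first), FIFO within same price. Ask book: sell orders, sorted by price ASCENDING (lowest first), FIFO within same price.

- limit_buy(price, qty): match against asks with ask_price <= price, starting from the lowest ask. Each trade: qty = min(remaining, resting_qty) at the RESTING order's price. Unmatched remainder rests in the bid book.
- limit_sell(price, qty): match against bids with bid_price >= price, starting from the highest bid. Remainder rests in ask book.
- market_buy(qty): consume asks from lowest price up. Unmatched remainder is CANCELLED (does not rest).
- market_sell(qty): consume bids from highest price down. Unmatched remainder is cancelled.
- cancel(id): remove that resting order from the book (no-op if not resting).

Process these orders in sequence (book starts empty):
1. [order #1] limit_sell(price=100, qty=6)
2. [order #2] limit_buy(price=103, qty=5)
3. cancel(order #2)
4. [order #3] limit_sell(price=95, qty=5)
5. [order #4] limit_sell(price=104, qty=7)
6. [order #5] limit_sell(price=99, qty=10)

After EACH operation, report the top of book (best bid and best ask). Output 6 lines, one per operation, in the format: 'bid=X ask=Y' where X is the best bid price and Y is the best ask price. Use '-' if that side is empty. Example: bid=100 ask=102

After op 1 [order #1] limit_sell(price=100, qty=6): fills=none; bids=[-] asks=[#1:6@100]
After op 2 [order #2] limit_buy(price=103, qty=5): fills=#2x#1:5@100; bids=[-] asks=[#1:1@100]
After op 3 cancel(order #2): fills=none; bids=[-] asks=[#1:1@100]
After op 4 [order #3] limit_sell(price=95, qty=5): fills=none; bids=[-] asks=[#3:5@95 #1:1@100]
After op 5 [order #4] limit_sell(price=104, qty=7): fills=none; bids=[-] asks=[#3:5@95 #1:1@100 #4:7@104]
After op 6 [order #5] limit_sell(price=99, qty=10): fills=none; bids=[-] asks=[#3:5@95 #5:10@99 #1:1@100 #4:7@104]

Answer: bid=- ask=100
bid=- ask=100
bid=- ask=100
bid=- ask=95
bid=- ask=95
bid=- ask=95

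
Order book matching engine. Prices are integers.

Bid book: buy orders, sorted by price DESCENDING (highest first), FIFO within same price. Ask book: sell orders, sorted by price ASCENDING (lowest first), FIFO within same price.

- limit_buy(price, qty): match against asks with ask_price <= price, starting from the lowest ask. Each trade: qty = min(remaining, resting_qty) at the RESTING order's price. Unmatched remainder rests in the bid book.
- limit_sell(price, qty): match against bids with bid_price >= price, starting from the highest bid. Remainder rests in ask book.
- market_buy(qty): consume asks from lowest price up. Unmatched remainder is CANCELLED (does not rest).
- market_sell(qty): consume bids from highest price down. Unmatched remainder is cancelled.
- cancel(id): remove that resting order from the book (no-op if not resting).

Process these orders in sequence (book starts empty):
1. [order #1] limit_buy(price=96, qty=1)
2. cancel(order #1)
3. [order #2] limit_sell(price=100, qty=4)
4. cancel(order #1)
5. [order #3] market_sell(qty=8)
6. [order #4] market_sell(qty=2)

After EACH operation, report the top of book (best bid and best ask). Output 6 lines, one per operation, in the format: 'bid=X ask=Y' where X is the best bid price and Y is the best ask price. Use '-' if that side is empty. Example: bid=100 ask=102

After op 1 [order #1] limit_buy(price=96, qty=1): fills=none; bids=[#1:1@96] asks=[-]
After op 2 cancel(order #1): fills=none; bids=[-] asks=[-]
After op 3 [order #2] limit_sell(price=100, qty=4): fills=none; bids=[-] asks=[#2:4@100]
After op 4 cancel(order #1): fills=none; bids=[-] asks=[#2:4@100]
After op 5 [order #3] market_sell(qty=8): fills=none; bids=[-] asks=[#2:4@100]
After op 6 [order #4] market_sell(qty=2): fills=none; bids=[-] asks=[#2:4@100]

Answer: bid=96 ask=-
bid=- ask=-
bid=- ask=100
bid=- ask=100
bid=- ask=100
bid=- ask=100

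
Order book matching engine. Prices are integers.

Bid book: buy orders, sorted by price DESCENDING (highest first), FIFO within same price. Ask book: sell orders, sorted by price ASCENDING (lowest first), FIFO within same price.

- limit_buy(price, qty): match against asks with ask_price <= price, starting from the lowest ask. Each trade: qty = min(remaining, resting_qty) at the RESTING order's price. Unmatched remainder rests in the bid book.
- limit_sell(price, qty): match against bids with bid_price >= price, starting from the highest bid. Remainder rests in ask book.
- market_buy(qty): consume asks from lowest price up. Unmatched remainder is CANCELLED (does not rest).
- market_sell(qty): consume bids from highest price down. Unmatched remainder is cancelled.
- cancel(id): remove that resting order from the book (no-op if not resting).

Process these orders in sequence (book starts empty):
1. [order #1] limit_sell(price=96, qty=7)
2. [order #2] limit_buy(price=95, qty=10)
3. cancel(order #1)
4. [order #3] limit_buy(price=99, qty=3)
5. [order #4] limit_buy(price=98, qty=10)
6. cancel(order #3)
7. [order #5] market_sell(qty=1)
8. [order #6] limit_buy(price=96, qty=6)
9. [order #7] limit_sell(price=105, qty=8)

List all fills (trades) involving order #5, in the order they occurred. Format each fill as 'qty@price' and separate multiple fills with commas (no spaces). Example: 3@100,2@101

Answer: 1@98

Derivation:
After op 1 [order #1] limit_sell(price=96, qty=7): fills=none; bids=[-] asks=[#1:7@96]
After op 2 [order #2] limit_buy(price=95, qty=10): fills=none; bids=[#2:10@95] asks=[#1:7@96]
After op 3 cancel(order #1): fills=none; bids=[#2:10@95] asks=[-]
After op 4 [order #3] limit_buy(price=99, qty=3): fills=none; bids=[#3:3@99 #2:10@95] asks=[-]
After op 5 [order #4] limit_buy(price=98, qty=10): fills=none; bids=[#3:3@99 #4:10@98 #2:10@95] asks=[-]
After op 6 cancel(order #3): fills=none; bids=[#4:10@98 #2:10@95] asks=[-]
After op 7 [order #5] market_sell(qty=1): fills=#4x#5:1@98; bids=[#4:9@98 #2:10@95] asks=[-]
After op 8 [order #6] limit_buy(price=96, qty=6): fills=none; bids=[#4:9@98 #6:6@96 #2:10@95] asks=[-]
After op 9 [order #7] limit_sell(price=105, qty=8): fills=none; bids=[#4:9@98 #6:6@96 #2:10@95] asks=[#7:8@105]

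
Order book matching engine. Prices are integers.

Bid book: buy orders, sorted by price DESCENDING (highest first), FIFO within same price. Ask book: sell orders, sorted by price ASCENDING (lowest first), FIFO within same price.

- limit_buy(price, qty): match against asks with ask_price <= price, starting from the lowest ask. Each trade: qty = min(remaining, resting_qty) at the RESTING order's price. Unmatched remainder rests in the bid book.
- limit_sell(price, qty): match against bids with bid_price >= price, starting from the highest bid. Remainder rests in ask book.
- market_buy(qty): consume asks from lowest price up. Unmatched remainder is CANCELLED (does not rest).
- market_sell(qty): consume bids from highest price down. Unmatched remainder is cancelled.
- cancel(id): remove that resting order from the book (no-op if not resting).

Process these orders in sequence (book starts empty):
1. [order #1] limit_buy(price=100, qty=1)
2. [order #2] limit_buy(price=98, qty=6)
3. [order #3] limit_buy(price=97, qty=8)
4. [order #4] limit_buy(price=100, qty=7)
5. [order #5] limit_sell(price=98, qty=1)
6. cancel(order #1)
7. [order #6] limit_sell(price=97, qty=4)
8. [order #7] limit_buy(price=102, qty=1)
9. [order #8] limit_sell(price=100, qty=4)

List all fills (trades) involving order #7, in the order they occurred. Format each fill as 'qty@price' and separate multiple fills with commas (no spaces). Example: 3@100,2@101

Answer: 1@102

Derivation:
After op 1 [order #1] limit_buy(price=100, qty=1): fills=none; bids=[#1:1@100] asks=[-]
After op 2 [order #2] limit_buy(price=98, qty=6): fills=none; bids=[#1:1@100 #2:6@98] asks=[-]
After op 3 [order #3] limit_buy(price=97, qty=8): fills=none; bids=[#1:1@100 #2:6@98 #3:8@97] asks=[-]
After op 4 [order #4] limit_buy(price=100, qty=7): fills=none; bids=[#1:1@100 #4:7@100 #2:6@98 #3:8@97] asks=[-]
After op 5 [order #5] limit_sell(price=98, qty=1): fills=#1x#5:1@100; bids=[#4:7@100 #2:6@98 #3:8@97] asks=[-]
After op 6 cancel(order #1): fills=none; bids=[#4:7@100 #2:6@98 #3:8@97] asks=[-]
After op 7 [order #6] limit_sell(price=97, qty=4): fills=#4x#6:4@100; bids=[#4:3@100 #2:6@98 #3:8@97] asks=[-]
After op 8 [order #7] limit_buy(price=102, qty=1): fills=none; bids=[#7:1@102 #4:3@100 #2:6@98 #3:8@97] asks=[-]
After op 9 [order #8] limit_sell(price=100, qty=4): fills=#7x#8:1@102 #4x#8:3@100; bids=[#2:6@98 #3:8@97] asks=[-]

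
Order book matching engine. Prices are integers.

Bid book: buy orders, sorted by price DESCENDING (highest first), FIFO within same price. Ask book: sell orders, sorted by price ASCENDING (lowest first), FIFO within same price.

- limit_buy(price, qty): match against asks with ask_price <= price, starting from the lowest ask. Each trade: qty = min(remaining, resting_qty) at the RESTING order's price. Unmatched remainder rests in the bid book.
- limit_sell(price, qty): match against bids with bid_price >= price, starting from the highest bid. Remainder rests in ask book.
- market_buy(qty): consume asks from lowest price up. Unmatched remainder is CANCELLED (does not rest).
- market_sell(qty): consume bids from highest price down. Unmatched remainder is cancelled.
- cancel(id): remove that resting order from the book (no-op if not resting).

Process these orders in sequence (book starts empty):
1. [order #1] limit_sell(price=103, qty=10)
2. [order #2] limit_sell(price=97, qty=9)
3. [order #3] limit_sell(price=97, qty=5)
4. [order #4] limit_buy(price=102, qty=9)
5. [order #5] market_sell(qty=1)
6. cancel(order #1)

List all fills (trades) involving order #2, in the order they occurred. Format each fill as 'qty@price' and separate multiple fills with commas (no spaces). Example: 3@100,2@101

Answer: 9@97

Derivation:
After op 1 [order #1] limit_sell(price=103, qty=10): fills=none; bids=[-] asks=[#1:10@103]
After op 2 [order #2] limit_sell(price=97, qty=9): fills=none; bids=[-] asks=[#2:9@97 #1:10@103]
After op 3 [order #3] limit_sell(price=97, qty=5): fills=none; bids=[-] asks=[#2:9@97 #3:5@97 #1:10@103]
After op 4 [order #4] limit_buy(price=102, qty=9): fills=#4x#2:9@97; bids=[-] asks=[#3:5@97 #1:10@103]
After op 5 [order #5] market_sell(qty=1): fills=none; bids=[-] asks=[#3:5@97 #1:10@103]
After op 6 cancel(order #1): fills=none; bids=[-] asks=[#3:5@97]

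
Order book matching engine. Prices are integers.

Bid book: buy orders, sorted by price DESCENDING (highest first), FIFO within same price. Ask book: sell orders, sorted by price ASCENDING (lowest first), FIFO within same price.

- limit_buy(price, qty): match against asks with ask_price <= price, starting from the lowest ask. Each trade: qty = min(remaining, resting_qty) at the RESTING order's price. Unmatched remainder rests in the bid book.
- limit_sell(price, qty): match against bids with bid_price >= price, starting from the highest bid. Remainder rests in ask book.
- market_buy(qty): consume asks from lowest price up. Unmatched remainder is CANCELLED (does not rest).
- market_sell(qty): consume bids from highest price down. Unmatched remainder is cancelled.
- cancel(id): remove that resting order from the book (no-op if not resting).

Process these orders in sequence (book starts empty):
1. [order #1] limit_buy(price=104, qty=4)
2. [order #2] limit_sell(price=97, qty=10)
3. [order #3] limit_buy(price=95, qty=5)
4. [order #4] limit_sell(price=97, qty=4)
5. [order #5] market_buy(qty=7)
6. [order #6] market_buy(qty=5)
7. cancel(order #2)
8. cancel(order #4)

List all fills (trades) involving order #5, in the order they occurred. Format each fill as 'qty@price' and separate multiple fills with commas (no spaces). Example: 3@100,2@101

After op 1 [order #1] limit_buy(price=104, qty=4): fills=none; bids=[#1:4@104] asks=[-]
After op 2 [order #2] limit_sell(price=97, qty=10): fills=#1x#2:4@104; bids=[-] asks=[#2:6@97]
After op 3 [order #3] limit_buy(price=95, qty=5): fills=none; bids=[#3:5@95] asks=[#2:6@97]
After op 4 [order #4] limit_sell(price=97, qty=4): fills=none; bids=[#3:5@95] asks=[#2:6@97 #4:4@97]
After op 5 [order #5] market_buy(qty=7): fills=#5x#2:6@97 #5x#4:1@97; bids=[#3:5@95] asks=[#4:3@97]
After op 6 [order #6] market_buy(qty=5): fills=#6x#4:3@97; bids=[#3:5@95] asks=[-]
After op 7 cancel(order #2): fills=none; bids=[#3:5@95] asks=[-]
After op 8 cancel(order #4): fills=none; bids=[#3:5@95] asks=[-]

Answer: 6@97,1@97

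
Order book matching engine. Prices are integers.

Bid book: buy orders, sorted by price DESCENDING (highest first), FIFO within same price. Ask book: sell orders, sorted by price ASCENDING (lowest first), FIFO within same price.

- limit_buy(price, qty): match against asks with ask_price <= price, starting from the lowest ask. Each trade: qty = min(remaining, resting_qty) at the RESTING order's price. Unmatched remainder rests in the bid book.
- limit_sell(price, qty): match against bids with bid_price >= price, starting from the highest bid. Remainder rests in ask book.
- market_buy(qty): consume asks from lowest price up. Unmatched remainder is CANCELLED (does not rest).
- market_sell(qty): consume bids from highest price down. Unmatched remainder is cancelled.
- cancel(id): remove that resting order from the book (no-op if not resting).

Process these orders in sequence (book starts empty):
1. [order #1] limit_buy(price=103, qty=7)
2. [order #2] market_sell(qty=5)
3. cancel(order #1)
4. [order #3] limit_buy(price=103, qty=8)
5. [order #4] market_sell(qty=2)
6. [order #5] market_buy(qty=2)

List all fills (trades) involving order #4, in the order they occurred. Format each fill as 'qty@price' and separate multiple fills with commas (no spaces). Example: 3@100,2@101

Answer: 2@103

Derivation:
After op 1 [order #1] limit_buy(price=103, qty=7): fills=none; bids=[#1:7@103] asks=[-]
After op 2 [order #2] market_sell(qty=5): fills=#1x#2:5@103; bids=[#1:2@103] asks=[-]
After op 3 cancel(order #1): fills=none; bids=[-] asks=[-]
After op 4 [order #3] limit_buy(price=103, qty=8): fills=none; bids=[#3:8@103] asks=[-]
After op 5 [order #4] market_sell(qty=2): fills=#3x#4:2@103; bids=[#3:6@103] asks=[-]
After op 6 [order #5] market_buy(qty=2): fills=none; bids=[#3:6@103] asks=[-]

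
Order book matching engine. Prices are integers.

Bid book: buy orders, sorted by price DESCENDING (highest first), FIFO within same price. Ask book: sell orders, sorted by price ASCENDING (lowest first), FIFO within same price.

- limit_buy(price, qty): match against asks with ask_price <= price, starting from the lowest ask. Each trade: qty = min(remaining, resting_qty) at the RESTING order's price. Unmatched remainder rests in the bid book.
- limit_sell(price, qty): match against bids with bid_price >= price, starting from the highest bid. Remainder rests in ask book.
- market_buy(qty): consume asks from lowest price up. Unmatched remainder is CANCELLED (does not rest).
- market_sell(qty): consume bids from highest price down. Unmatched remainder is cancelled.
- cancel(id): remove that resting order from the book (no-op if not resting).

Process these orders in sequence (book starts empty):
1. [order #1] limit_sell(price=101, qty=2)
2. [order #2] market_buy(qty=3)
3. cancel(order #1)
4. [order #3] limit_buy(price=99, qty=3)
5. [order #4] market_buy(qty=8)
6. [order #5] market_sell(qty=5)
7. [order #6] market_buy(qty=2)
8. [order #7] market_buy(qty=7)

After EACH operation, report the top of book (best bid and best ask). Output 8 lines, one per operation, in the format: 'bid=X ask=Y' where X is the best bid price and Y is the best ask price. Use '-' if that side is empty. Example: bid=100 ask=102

Answer: bid=- ask=101
bid=- ask=-
bid=- ask=-
bid=99 ask=-
bid=99 ask=-
bid=- ask=-
bid=- ask=-
bid=- ask=-

Derivation:
After op 1 [order #1] limit_sell(price=101, qty=2): fills=none; bids=[-] asks=[#1:2@101]
After op 2 [order #2] market_buy(qty=3): fills=#2x#1:2@101; bids=[-] asks=[-]
After op 3 cancel(order #1): fills=none; bids=[-] asks=[-]
After op 4 [order #3] limit_buy(price=99, qty=3): fills=none; bids=[#3:3@99] asks=[-]
After op 5 [order #4] market_buy(qty=8): fills=none; bids=[#3:3@99] asks=[-]
After op 6 [order #5] market_sell(qty=5): fills=#3x#5:3@99; bids=[-] asks=[-]
After op 7 [order #6] market_buy(qty=2): fills=none; bids=[-] asks=[-]
After op 8 [order #7] market_buy(qty=7): fills=none; bids=[-] asks=[-]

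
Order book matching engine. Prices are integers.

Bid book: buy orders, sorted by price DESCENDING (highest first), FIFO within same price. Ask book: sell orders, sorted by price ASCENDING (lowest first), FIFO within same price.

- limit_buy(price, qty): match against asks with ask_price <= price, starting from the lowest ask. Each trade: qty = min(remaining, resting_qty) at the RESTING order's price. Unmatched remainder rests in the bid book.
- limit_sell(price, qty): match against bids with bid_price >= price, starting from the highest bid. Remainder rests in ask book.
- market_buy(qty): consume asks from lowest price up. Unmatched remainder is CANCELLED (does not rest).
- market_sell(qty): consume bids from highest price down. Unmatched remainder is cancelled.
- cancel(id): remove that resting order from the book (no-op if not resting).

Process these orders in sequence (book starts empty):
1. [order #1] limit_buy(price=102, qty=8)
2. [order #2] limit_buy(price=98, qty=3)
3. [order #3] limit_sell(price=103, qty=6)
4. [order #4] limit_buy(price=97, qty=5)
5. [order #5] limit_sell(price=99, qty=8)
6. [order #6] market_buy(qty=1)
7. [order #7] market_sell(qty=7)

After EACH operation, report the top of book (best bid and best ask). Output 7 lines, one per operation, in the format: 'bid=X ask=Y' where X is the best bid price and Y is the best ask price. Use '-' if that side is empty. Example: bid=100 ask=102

Answer: bid=102 ask=-
bid=102 ask=-
bid=102 ask=103
bid=102 ask=103
bid=98 ask=103
bid=98 ask=103
bid=97 ask=103

Derivation:
After op 1 [order #1] limit_buy(price=102, qty=8): fills=none; bids=[#1:8@102] asks=[-]
After op 2 [order #2] limit_buy(price=98, qty=3): fills=none; bids=[#1:8@102 #2:3@98] asks=[-]
After op 3 [order #3] limit_sell(price=103, qty=6): fills=none; bids=[#1:8@102 #2:3@98] asks=[#3:6@103]
After op 4 [order #4] limit_buy(price=97, qty=5): fills=none; bids=[#1:8@102 #2:3@98 #4:5@97] asks=[#3:6@103]
After op 5 [order #5] limit_sell(price=99, qty=8): fills=#1x#5:8@102; bids=[#2:3@98 #4:5@97] asks=[#3:6@103]
After op 6 [order #6] market_buy(qty=1): fills=#6x#3:1@103; bids=[#2:3@98 #4:5@97] asks=[#3:5@103]
After op 7 [order #7] market_sell(qty=7): fills=#2x#7:3@98 #4x#7:4@97; bids=[#4:1@97] asks=[#3:5@103]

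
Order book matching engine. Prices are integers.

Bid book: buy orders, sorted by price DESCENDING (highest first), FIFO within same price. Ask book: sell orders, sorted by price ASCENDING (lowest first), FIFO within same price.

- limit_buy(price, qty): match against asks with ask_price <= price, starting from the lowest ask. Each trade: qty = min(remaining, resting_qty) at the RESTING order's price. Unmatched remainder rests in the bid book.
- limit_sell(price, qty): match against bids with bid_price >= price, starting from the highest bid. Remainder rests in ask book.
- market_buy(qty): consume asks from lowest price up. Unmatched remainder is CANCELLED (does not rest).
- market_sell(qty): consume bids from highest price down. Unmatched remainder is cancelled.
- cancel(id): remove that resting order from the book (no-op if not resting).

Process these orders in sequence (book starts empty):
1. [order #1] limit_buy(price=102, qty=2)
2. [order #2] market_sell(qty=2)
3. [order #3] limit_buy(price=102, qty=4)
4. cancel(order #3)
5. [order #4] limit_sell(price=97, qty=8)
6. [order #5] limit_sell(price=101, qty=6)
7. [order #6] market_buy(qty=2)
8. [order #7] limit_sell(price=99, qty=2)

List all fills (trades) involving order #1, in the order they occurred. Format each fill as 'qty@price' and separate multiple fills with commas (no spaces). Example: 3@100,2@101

After op 1 [order #1] limit_buy(price=102, qty=2): fills=none; bids=[#1:2@102] asks=[-]
After op 2 [order #2] market_sell(qty=2): fills=#1x#2:2@102; bids=[-] asks=[-]
After op 3 [order #3] limit_buy(price=102, qty=4): fills=none; bids=[#3:4@102] asks=[-]
After op 4 cancel(order #3): fills=none; bids=[-] asks=[-]
After op 5 [order #4] limit_sell(price=97, qty=8): fills=none; bids=[-] asks=[#4:8@97]
After op 6 [order #5] limit_sell(price=101, qty=6): fills=none; bids=[-] asks=[#4:8@97 #5:6@101]
After op 7 [order #6] market_buy(qty=2): fills=#6x#4:2@97; bids=[-] asks=[#4:6@97 #5:6@101]
After op 8 [order #7] limit_sell(price=99, qty=2): fills=none; bids=[-] asks=[#4:6@97 #7:2@99 #5:6@101]

Answer: 2@102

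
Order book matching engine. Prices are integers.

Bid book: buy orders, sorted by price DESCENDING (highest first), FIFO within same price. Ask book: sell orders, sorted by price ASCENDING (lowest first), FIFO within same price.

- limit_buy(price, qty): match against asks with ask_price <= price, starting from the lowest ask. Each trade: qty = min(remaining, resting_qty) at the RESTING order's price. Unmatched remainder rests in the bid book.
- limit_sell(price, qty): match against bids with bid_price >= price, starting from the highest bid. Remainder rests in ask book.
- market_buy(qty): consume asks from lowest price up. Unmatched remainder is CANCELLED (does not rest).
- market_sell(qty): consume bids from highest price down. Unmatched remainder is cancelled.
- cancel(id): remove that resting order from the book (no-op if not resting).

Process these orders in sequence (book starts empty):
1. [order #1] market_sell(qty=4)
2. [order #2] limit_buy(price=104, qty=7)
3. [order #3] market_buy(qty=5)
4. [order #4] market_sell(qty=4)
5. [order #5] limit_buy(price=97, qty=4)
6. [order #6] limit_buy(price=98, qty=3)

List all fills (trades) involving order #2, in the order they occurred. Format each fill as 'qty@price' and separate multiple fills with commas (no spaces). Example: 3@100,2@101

After op 1 [order #1] market_sell(qty=4): fills=none; bids=[-] asks=[-]
After op 2 [order #2] limit_buy(price=104, qty=7): fills=none; bids=[#2:7@104] asks=[-]
After op 3 [order #3] market_buy(qty=5): fills=none; bids=[#2:7@104] asks=[-]
After op 4 [order #4] market_sell(qty=4): fills=#2x#4:4@104; bids=[#2:3@104] asks=[-]
After op 5 [order #5] limit_buy(price=97, qty=4): fills=none; bids=[#2:3@104 #5:4@97] asks=[-]
After op 6 [order #6] limit_buy(price=98, qty=3): fills=none; bids=[#2:3@104 #6:3@98 #5:4@97] asks=[-]

Answer: 4@104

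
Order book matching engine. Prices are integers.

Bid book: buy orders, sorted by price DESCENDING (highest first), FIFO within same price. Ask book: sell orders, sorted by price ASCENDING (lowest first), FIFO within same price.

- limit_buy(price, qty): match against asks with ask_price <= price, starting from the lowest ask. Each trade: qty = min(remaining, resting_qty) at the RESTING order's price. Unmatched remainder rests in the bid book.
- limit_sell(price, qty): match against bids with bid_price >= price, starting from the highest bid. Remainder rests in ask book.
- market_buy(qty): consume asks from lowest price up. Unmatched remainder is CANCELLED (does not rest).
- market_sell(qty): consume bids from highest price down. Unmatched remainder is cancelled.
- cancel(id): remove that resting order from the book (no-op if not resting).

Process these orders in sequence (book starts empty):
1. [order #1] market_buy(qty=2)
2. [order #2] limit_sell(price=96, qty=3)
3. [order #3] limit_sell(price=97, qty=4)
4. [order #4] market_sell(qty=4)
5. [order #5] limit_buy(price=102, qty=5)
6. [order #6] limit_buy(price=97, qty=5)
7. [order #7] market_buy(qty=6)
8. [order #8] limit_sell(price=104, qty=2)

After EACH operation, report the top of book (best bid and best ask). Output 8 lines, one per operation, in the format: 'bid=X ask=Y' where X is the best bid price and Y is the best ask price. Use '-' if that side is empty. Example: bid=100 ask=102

Answer: bid=- ask=-
bid=- ask=96
bid=- ask=96
bid=- ask=96
bid=- ask=97
bid=97 ask=-
bid=97 ask=-
bid=97 ask=104

Derivation:
After op 1 [order #1] market_buy(qty=2): fills=none; bids=[-] asks=[-]
After op 2 [order #2] limit_sell(price=96, qty=3): fills=none; bids=[-] asks=[#2:3@96]
After op 3 [order #3] limit_sell(price=97, qty=4): fills=none; bids=[-] asks=[#2:3@96 #3:4@97]
After op 4 [order #4] market_sell(qty=4): fills=none; bids=[-] asks=[#2:3@96 #3:4@97]
After op 5 [order #5] limit_buy(price=102, qty=5): fills=#5x#2:3@96 #5x#3:2@97; bids=[-] asks=[#3:2@97]
After op 6 [order #6] limit_buy(price=97, qty=5): fills=#6x#3:2@97; bids=[#6:3@97] asks=[-]
After op 7 [order #7] market_buy(qty=6): fills=none; bids=[#6:3@97] asks=[-]
After op 8 [order #8] limit_sell(price=104, qty=2): fills=none; bids=[#6:3@97] asks=[#8:2@104]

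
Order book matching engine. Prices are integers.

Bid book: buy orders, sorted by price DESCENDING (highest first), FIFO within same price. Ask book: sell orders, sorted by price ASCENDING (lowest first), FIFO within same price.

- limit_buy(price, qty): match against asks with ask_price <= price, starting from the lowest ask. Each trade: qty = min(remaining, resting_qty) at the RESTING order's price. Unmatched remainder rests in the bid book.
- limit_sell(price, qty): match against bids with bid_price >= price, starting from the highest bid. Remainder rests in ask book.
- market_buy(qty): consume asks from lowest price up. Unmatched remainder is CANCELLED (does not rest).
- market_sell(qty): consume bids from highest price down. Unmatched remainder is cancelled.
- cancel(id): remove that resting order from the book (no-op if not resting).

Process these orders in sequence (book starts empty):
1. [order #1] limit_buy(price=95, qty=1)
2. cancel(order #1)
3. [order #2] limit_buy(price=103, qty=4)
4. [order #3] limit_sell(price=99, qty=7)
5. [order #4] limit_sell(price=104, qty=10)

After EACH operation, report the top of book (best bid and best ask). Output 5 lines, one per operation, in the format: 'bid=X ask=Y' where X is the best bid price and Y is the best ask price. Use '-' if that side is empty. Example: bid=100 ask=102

Answer: bid=95 ask=-
bid=- ask=-
bid=103 ask=-
bid=- ask=99
bid=- ask=99

Derivation:
After op 1 [order #1] limit_buy(price=95, qty=1): fills=none; bids=[#1:1@95] asks=[-]
After op 2 cancel(order #1): fills=none; bids=[-] asks=[-]
After op 3 [order #2] limit_buy(price=103, qty=4): fills=none; bids=[#2:4@103] asks=[-]
After op 4 [order #3] limit_sell(price=99, qty=7): fills=#2x#3:4@103; bids=[-] asks=[#3:3@99]
After op 5 [order #4] limit_sell(price=104, qty=10): fills=none; bids=[-] asks=[#3:3@99 #4:10@104]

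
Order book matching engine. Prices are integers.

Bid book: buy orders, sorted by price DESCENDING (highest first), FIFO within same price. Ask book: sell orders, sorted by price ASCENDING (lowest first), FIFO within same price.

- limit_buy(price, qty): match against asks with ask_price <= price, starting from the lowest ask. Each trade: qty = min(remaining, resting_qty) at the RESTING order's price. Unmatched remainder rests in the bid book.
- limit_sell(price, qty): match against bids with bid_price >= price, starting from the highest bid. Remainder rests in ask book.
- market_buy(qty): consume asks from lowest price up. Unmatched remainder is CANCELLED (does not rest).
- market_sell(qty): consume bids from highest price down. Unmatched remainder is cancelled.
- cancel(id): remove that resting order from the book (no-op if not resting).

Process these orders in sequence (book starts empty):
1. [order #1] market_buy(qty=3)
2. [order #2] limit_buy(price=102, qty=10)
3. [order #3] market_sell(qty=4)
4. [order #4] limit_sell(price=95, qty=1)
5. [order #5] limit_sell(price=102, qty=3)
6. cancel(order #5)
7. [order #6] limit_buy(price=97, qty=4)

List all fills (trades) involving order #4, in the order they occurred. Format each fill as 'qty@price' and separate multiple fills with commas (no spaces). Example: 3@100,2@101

Answer: 1@102

Derivation:
After op 1 [order #1] market_buy(qty=3): fills=none; bids=[-] asks=[-]
After op 2 [order #2] limit_buy(price=102, qty=10): fills=none; bids=[#2:10@102] asks=[-]
After op 3 [order #3] market_sell(qty=4): fills=#2x#3:4@102; bids=[#2:6@102] asks=[-]
After op 4 [order #4] limit_sell(price=95, qty=1): fills=#2x#4:1@102; bids=[#2:5@102] asks=[-]
After op 5 [order #5] limit_sell(price=102, qty=3): fills=#2x#5:3@102; bids=[#2:2@102] asks=[-]
After op 6 cancel(order #5): fills=none; bids=[#2:2@102] asks=[-]
After op 7 [order #6] limit_buy(price=97, qty=4): fills=none; bids=[#2:2@102 #6:4@97] asks=[-]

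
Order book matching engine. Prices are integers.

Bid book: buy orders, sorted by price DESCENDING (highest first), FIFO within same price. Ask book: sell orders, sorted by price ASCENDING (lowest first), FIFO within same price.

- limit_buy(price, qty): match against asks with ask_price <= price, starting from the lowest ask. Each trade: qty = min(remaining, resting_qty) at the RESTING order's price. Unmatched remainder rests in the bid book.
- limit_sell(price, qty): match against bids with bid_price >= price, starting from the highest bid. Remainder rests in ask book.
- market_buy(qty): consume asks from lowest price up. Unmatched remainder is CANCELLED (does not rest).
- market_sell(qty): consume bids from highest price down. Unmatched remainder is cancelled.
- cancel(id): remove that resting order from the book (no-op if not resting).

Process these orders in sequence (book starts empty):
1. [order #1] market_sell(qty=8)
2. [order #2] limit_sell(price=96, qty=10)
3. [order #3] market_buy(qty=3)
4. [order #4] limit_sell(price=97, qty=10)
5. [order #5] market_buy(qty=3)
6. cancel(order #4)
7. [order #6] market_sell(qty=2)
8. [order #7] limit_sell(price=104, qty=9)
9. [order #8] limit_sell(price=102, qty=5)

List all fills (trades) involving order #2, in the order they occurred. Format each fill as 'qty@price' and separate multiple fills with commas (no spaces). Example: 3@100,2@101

After op 1 [order #1] market_sell(qty=8): fills=none; bids=[-] asks=[-]
After op 2 [order #2] limit_sell(price=96, qty=10): fills=none; bids=[-] asks=[#2:10@96]
After op 3 [order #3] market_buy(qty=3): fills=#3x#2:3@96; bids=[-] asks=[#2:7@96]
After op 4 [order #4] limit_sell(price=97, qty=10): fills=none; bids=[-] asks=[#2:7@96 #4:10@97]
After op 5 [order #5] market_buy(qty=3): fills=#5x#2:3@96; bids=[-] asks=[#2:4@96 #4:10@97]
After op 6 cancel(order #4): fills=none; bids=[-] asks=[#2:4@96]
After op 7 [order #6] market_sell(qty=2): fills=none; bids=[-] asks=[#2:4@96]
After op 8 [order #7] limit_sell(price=104, qty=9): fills=none; bids=[-] asks=[#2:4@96 #7:9@104]
After op 9 [order #8] limit_sell(price=102, qty=5): fills=none; bids=[-] asks=[#2:4@96 #8:5@102 #7:9@104]

Answer: 3@96,3@96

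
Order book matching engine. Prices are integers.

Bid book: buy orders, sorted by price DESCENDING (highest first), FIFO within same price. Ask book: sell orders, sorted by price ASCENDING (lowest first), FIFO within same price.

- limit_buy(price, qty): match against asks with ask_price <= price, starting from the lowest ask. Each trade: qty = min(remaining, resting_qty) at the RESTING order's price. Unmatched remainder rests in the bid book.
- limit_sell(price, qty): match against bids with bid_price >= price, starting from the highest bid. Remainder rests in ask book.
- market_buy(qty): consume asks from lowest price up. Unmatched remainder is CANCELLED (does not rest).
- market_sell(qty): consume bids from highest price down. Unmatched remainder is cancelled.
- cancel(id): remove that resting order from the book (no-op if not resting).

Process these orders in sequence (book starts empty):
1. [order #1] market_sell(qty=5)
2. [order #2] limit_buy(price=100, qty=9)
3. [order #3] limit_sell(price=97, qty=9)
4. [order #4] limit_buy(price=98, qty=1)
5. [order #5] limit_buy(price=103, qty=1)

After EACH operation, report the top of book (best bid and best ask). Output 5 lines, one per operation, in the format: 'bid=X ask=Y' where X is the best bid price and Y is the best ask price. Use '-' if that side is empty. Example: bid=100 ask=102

After op 1 [order #1] market_sell(qty=5): fills=none; bids=[-] asks=[-]
After op 2 [order #2] limit_buy(price=100, qty=9): fills=none; bids=[#2:9@100] asks=[-]
After op 3 [order #3] limit_sell(price=97, qty=9): fills=#2x#3:9@100; bids=[-] asks=[-]
After op 4 [order #4] limit_buy(price=98, qty=1): fills=none; bids=[#4:1@98] asks=[-]
After op 5 [order #5] limit_buy(price=103, qty=1): fills=none; bids=[#5:1@103 #4:1@98] asks=[-]

Answer: bid=- ask=-
bid=100 ask=-
bid=- ask=-
bid=98 ask=-
bid=103 ask=-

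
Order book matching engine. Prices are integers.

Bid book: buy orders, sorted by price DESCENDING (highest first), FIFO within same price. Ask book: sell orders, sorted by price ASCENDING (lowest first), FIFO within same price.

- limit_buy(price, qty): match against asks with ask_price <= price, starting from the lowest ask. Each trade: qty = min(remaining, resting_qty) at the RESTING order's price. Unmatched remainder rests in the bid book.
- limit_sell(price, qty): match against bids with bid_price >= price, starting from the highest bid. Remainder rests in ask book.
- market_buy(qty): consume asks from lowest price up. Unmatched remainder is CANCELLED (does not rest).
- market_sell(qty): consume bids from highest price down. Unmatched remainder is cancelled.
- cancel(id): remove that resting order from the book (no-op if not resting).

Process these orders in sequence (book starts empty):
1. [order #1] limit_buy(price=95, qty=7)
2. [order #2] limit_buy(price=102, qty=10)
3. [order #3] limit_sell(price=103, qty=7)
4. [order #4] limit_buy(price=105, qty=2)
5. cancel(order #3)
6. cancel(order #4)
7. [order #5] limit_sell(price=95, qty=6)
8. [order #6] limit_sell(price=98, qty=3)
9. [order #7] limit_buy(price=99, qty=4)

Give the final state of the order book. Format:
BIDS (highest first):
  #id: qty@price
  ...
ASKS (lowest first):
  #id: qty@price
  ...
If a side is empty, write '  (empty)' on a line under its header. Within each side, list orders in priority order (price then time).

Answer: BIDS (highest first):
  #2: 1@102
  #7: 4@99
  #1: 7@95
ASKS (lowest first):
  (empty)

Derivation:
After op 1 [order #1] limit_buy(price=95, qty=7): fills=none; bids=[#1:7@95] asks=[-]
After op 2 [order #2] limit_buy(price=102, qty=10): fills=none; bids=[#2:10@102 #1:7@95] asks=[-]
After op 3 [order #3] limit_sell(price=103, qty=7): fills=none; bids=[#2:10@102 #1:7@95] asks=[#3:7@103]
After op 4 [order #4] limit_buy(price=105, qty=2): fills=#4x#3:2@103; bids=[#2:10@102 #1:7@95] asks=[#3:5@103]
After op 5 cancel(order #3): fills=none; bids=[#2:10@102 #1:7@95] asks=[-]
After op 6 cancel(order #4): fills=none; bids=[#2:10@102 #1:7@95] asks=[-]
After op 7 [order #5] limit_sell(price=95, qty=6): fills=#2x#5:6@102; bids=[#2:4@102 #1:7@95] asks=[-]
After op 8 [order #6] limit_sell(price=98, qty=3): fills=#2x#6:3@102; bids=[#2:1@102 #1:7@95] asks=[-]
After op 9 [order #7] limit_buy(price=99, qty=4): fills=none; bids=[#2:1@102 #7:4@99 #1:7@95] asks=[-]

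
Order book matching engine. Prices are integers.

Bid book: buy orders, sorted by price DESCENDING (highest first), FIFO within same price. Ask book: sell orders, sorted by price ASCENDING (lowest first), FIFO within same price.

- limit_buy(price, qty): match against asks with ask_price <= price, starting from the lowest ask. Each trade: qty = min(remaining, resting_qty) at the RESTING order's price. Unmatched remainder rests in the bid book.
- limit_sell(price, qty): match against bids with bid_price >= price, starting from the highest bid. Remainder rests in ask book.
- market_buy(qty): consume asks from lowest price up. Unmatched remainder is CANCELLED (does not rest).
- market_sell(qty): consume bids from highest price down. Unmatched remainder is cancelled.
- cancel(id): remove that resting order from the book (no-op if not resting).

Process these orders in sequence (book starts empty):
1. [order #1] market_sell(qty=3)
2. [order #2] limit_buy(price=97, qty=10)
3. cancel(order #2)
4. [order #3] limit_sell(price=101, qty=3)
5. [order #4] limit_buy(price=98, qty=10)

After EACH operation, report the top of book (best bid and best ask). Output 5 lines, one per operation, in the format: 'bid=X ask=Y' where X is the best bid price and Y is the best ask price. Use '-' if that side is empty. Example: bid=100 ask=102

After op 1 [order #1] market_sell(qty=3): fills=none; bids=[-] asks=[-]
After op 2 [order #2] limit_buy(price=97, qty=10): fills=none; bids=[#2:10@97] asks=[-]
After op 3 cancel(order #2): fills=none; bids=[-] asks=[-]
After op 4 [order #3] limit_sell(price=101, qty=3): fills=none; bids=[-] asks=[#3:3@101]
After op 5 [order #4] limit_buy(price=98, qty=10): fills=none; bids=[#4:10@98] asks=[#3:3@101]

Answer: bid=- ask=-
bid=97 ask=-
bid=- ask=-
bid=- ask=101
bid=98 ask=101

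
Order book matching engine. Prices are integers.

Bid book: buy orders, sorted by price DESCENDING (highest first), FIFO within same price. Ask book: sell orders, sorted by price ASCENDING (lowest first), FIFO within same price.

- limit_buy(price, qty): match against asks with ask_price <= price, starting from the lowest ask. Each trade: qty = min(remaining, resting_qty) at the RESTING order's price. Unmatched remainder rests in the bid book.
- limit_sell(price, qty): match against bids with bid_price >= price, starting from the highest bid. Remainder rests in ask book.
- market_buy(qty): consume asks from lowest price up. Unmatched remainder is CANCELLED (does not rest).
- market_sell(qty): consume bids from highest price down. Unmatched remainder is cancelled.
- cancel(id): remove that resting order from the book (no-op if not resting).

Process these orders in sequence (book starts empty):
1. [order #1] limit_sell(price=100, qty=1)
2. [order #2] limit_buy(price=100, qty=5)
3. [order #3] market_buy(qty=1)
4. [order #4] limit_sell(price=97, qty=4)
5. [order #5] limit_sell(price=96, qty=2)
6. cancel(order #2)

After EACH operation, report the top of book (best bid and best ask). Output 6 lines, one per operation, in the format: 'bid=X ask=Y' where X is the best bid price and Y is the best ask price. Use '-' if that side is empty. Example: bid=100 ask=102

Answer: bid=- ask=100
bid=100 ask=-
bid=100 ask=-
bid=- ask=-
bid=- ask=96
bid=- ask=96

Derivation:
After op 1 [order #1] limit_sell(price=100, qty=1): fills=none; bids=[-] asks=[#1:1@100]
After op 2 [order #2] limit_buy(price=100, qty=5): fills=#2x#1:1@100; bids=[#2:4@100] asks=[-]
After op 3 [order #3] market_buy(qty=1): fills=none; bids=[#2:4@100] asks=[-]
After op 4 [order #4] limit_sell(price=97, qty=4): fills=#2x#4:4@100; bids=[-] asks=[-]
After op 5 [order #5] limit_sell(price=96, qty=2): fills=none; bids=[-] asks=[#5:2@96]
After op 6 cancel(order #2): fills=none; bids=[-] asks=[#5:2@96]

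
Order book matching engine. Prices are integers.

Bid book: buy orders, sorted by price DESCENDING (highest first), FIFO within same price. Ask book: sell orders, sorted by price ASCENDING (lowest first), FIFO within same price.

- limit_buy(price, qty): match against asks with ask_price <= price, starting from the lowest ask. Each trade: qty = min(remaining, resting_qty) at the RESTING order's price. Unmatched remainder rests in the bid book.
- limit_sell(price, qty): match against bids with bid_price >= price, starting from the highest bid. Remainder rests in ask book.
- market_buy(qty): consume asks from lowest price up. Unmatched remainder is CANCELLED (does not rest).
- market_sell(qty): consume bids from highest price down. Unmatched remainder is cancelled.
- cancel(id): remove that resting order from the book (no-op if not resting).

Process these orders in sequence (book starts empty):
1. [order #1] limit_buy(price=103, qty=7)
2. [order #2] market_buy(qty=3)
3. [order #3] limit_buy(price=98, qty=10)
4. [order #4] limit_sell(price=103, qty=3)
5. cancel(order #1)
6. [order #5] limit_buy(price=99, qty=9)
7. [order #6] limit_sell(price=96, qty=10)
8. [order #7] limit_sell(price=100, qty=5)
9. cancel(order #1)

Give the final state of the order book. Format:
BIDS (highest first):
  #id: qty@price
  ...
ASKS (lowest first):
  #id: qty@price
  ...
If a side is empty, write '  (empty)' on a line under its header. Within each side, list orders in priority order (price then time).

After op 1 [order #1] limit_buy(price=103, qty=7): fills=none; bids=[#1:7@103] asks=[-]
After op 2 [order #2] market_buy(qty=3): fills=none; bids=[#1:7@103] asks=[-]
After op 3 [order #3] limit_buy(price=98, qty=10): fills=none; bids=[#1:7@103 #3:10@98] asks=[-]
After op 4 [order #4] limit_sell(price=103, qty=3): fills=#1x#4:3@103; bids=[#1:4@103 #3:10@98] asks=[-]
After op 5 cancel(order #1): fills=none; bids=[#3:10@98] asks=[-]
After op 6 [order #5] limit_buy(price=99, qty=9): fills=none; bids=[#5:9@99 #3:10@98] asks=[-]
After op 7 [order #6] limit_sell(price=96, qty=10): fills=#5x#6:9@99 #3x#6:1@98; bids=[#3:9@98] asks=[-]
After op 8 [order #7] limit_sell(price=100, qty=5): fills=none; bids=[#3:9@98] asks=[#7:5@100]
After op 9 cancel(order #1): fills=none; bids=[#3:9@98] asks=[#7:5@100]

Answer: BIDS (highest first):
  #3: 9@98
ASKS (lowest first):
  #7: 5@100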